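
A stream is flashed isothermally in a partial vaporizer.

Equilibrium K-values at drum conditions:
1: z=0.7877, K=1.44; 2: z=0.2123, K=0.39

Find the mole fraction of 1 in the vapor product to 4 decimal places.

Rachford–Rice: g(ψ) = Σ zᵢ(Kᵢ−1)/(1+ψ(Kᵢ−1)) = 0.
g(0) = ΣzᵢKᵢ − 1 = 0.2171 and g(1) = 1 − Σzᵢ/Kᵢ = -0.0914, so a root lies in (0, 1).
Newton–Raphson from ψ = 0.65:
  ψ = 0.6500: g = 0.05492, g' = -0.3091 → ψ = 0.8277
  ψ = 0.8277: g = -0.00750, g' = -0.4042 → ψ = 0.8091
  ψ = 0.8091: g = -0.00012, g' = -0.3909 → ψ = 0.8088
Converged at ψ = 0.8088.
Compositions from xᵢ = zᵢ/(1+ψ(Kᵢ−1)), yᵢ = Kᵢxᵢ:
  1: x = 0.5810, y = 0.8366
  2: x = 0.4190, y = 0.1634

y_1 = 0.8366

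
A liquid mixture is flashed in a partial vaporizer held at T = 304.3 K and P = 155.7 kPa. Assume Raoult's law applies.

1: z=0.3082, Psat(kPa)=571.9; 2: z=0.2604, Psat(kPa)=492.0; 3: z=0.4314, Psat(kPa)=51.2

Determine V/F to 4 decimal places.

V/F = 0.6690

Raoult's law: Kᵢ = Pᵢˢᵃᵗ/P = Pᵢˢᵃᵗ/155.7.
  K_1 = 571.9/155.7 = 3.673089, K_2 = 492.0/155.7 = 3.159923, K_3 = 51.2/155.7 = 0.328838
Material balance + equilibrium reduce to Σ zᵢ(Kᵢ−1)/(1+V/F(Kᵢ−1)) = 0.
Check two-phase: ΣzᵢKᵢ = 2.0968 > 1 and Σzᵢ/Kᵢ = 1.4782 > 1, so g(0) = 1.0968 > 0 and g(1) = -0.4782 < 0.
Iterate (Newton) starting at V/F = 0.5:
  V/F = 0.5000: g = 0.18722, g' = -1.1244 → V/F = 0.6665
  V/F = 0.6665: g = 0.00282, g' = -1.1250 → V/F = 0.6690
Converged at V/F = 0.6690.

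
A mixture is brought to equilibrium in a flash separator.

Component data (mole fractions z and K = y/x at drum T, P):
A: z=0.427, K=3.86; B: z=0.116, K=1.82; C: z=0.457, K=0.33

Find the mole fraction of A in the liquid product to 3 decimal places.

Rachford–Rice: g(V/F) = Σ zᵢ(Kᵢ−1)/(1+V/F(Kᵢ−1)) = 0.
Check two-phase: ΣzᵢKᵢ = 2.010 > 1 and Σzᵢ/Kᵢ = 1.559 > 1, so g(0) = 1.010 > 0 and g(1) = -0.559 < 0.
Newton–Raphson from V/F = 0.39:
  V/F = 0.390: g = 0.2349, g' = -1.201 → V/F = 0.586
  V/F = 0.586: g = 0.0170, g' = -1.079 → V/F = 0.601
Converged at V/F = 0.601.
Compositions from xᵢ = zᵢ/(1+V/F(Kᵢ−1)), yᵢ = Kᵢxᵢ:
  A: x = 0.157, y = 0.606
  B: x = 0.078, y = 0.141
  C: x = 0.765, y = 0.253

x_A = 0.157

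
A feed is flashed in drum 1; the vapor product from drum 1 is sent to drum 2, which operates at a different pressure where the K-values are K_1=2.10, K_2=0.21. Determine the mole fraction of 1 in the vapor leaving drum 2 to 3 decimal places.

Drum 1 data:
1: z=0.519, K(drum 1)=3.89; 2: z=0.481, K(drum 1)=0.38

Drum 1:
Let ψ₁ = V/F and solve Σ zᵢ(Kᵢ−1)/(1+ψ₁(Kᵢ−1)) = 0.
Check two-phase: ΣzᵢKᵢ = 2.202 > 1 and Σzᵢ/Kᵢ = 1.399 > 1, so g(0) = 1.202 > 0 and g(1) = -0.399 < 0.
Binary case is linear: z₁(K₁−1)(1+ψ₁(K₂−1)) + z₂(K₂−1)(1+ψ₁(K₁−1)) = 0
⇒ ψ₁ = [z₁(K₁−1)+z₂(K₂−1)] / [−(K₁−1)(K₂−1)] = 1.2017/1.7918 = 0.671
Drum-1 compositions:
  1: x = 0.177, y = 0.687
  2: x = 0.823, y = 0.313
Drum-2 feed = drum-1 vapor: z₂ = (0.6871, 0.3129).
Drum 2:
Material balance + equilibrium reduce to Σ zᵢ(Kᵢ−1)/(1+ψ₂(Kᵢ−1)) = 0.
Check two-phase: ΣzᵢKᵢ = 1.509 > 1 and Σzᵢ/Kᵢ = 1.817 > 1, so g(0) = 0.509 > 0 and g(1) = -0.817 < 0.
Binary case is linear: z₁(K₁−1)(1+ψ₂(K₂−1)) + z₂(K₂−1)(1+ψ₂(K₁−1)) = 0
⇒ ψ₂ = [z₁(K₁−1)+z₂(K₂−1)] / [−(K₁−1)(K₂−1)] = 0.5087/0.8690 = 0.585
  1: x = 0.418, y = 0.878
  2: x = 0.582, y = 0.122

y_1 (drum 2) = 0.878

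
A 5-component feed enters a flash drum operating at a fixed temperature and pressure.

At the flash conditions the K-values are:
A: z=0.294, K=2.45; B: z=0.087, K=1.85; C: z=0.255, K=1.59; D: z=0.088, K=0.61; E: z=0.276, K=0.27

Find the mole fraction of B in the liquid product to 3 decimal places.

x_B = 0.058

Material balance + equilibrium reduce to Σ zᵢ(Kᵢ−1)/(1+ψ(Kᵢ−1)) = 0.
g(0) = ΣzᵢKᵢ − 1 = 0.415 and g(1) = 1 − Σzᵢ/Kᵢ = -0.494, so a root lies in (0, 1).
Newton iteration, ψ⁰ = 0.5:
  ψ = 0.500: g = 0.0553, g' = -0.677 → ψ = 0.582
  ψ = 0.582: g = -0.0018, g' = -0.726 → ψ = 0.579
Converged at ψ = 0.579.
Compositions from xᵢ = zᵢ/(1+ψ(Kᵢ−1)), yᵢ = Kᵢxᵢ:
  A: x = 0.160, y = 0.392
  B: x = 0.058, y = 0.108
  C: x = 0.190, y = 0.302
  D: x = 0.114, y = 0.069
  E: x = 0.478, y = 0.129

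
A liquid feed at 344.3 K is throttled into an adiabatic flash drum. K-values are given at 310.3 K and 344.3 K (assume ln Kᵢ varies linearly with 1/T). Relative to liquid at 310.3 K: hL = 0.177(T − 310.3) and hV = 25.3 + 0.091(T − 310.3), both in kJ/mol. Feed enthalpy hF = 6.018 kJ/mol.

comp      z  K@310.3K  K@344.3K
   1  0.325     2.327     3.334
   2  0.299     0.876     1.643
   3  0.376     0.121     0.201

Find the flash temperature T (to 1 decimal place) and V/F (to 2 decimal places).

Adiabatic flash: solve Rachford–Rice at each trial T, then check hF = ψ·hV(T) + (1−ψ)·hL(T).
  T = 310.3 K: K = (2.327, 0.876, 0.121), RR gives ψ = 0.076, H_out = 1.928 kJ/mol
  T = 344.3 K: K = (3.334, 1.643, 0.201), RR gives ψ = 0.496, H_out = 17.110 kJ/mol
  T = 327.3 K: K = (2.811, 1.219, 0.158), RR gives ψ = 0.321, H_out = 10.654 kJ/mol
  T = 318.8 K: K = (2.564, 1.038, 0.139), RR gives ψ = 0.208, H_out = 6.626 kJ/mol
  T = 314.6 K: K = (2.446, 0.956, 0.130), RR gives ψ = 0.146, H_out = 4.396 kJ/mol
  T = 316.7 K: K = (2.505, 0.996, 0.134), RR gives ψ = 0.178, H_out = 5.532 kJ/mol
Linear interpolation between T = 316.7 (H_out = 5.532) and T = 318.8 (H_out = 6.626) on hF = 6.018 gives T ≈ 317.6 K, at which ψ = 0.19.

T = 317.6 K, V/F = 0.19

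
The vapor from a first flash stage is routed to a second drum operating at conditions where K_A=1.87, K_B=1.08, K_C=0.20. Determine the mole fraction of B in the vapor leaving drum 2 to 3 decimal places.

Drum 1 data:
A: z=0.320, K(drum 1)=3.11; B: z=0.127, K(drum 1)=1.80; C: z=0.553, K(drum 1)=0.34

y_B (drum 2) = 0.185

Drum 1:
Rachford–Rice: g(ψ₁) = Σ zᵢ(Kᵢ−1)/(1+ψ₁(Kᵢ−1)) = 0.
Check two-phase: ΣzᵢKᵢ = 1.412 > 1 and Σzᵢ/Kᵢ = 1.800 > 1, so g(0) = 0.412 > 0 and g(1) = -0.800 < 0.
Newton–Raphson from ψ₁ = 0.51:
  ψ₁ = 0.510: g = -0.1528, g' = -0.919 → ψ₁ = 0.344
  ψ₁ = 0.344: g = -0.0010, g' = -0.932 → ψ₁ = 0.343
Converged at ψ₁ = 0.343.
Drum-1 compositions:
  A: x = 0.186, y = 0.578
  B: x = 0.100, y = 0.179
  C: x = 0.715, y = 0.243
Drum-2 feed = drum-1 vapor: z₂ = (0.5776, 0.1794, 0.2430).
Drum 2:
Material balance + equilibrium reduce to Σ zᵢ(Kᵢ−1)/(1+ψ₂(Kᵢ−1)) = 0.
Feasibility: ΣzᵢKᵢ = 1.323, Σzᵢ/Kᵢ = 1.690 — both > 1, two phases present.
Newton iteration, ψ₂⁰ = 0.52:
  ψ₂ = 0.520: g = 0.0270, g' = -0.664 → ψ₂ = 0.561
  ψ₂ = 0.561: g = -0.0009, g' = -0.710 → ψ₂ = 0.559
Converged at ψ₂ = 0.559.
  A: x = 0.389, y = 0.727
  B: x = 0.172, y = 0.185
  C: x = 0.440, y = 0.088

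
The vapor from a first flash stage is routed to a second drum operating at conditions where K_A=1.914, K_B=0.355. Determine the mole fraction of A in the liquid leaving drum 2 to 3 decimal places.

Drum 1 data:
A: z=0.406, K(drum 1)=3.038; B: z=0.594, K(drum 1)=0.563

Drum 1:
Material balance + equilibrium reduce to Σ zᵢ(Kᵢ−1)/(1+ψ₁(Kᵢ−1)) = 0.
Feasibility: ΣzᵢKᵢ = 1.568, Σzᵢ/Kᵢ = 1.189 — both > 1, two phases present.
Newton–Raphson from ψ₁ = 0.35:
  ψ₁ = 0.350: g = 0.1765, g' = -0.733 → ψ₁ = 0.591
  ψ₁ = 0.591: g = 0.0254, g' = -0.553 → ψ₁ = 0.637
  ψ₁ = 0.637: g = 0.0004, g' = -0.537 → ψ₁ = 0.638
Converged at ψ₁ = 0.638.
Drum-1 compositions:
  A: x = 0.177, y = 0.536
  B: x = 0.823, y = 0.464
Drum-2 feed = drum-1 vapor: z₂ = (0.5364, 0.4636).
Drum 2:
Let ψ₂ = V/F and solve Σ zᵢ(Kᵢ−1)/(1+ψ₂(Kᵢ−1)) = 0.
Feasibility: ΣzᵢKᵢ = 1.191, Σzᵢ/Kᵢ = 1.586 — both > 1, two phases present.
Binary case is linear: z₁(K₁−1)(1+ψ₂(K₂−1)) + z₂(K₂−1)(1+ψ₂(K₁−1)) = 0
⇒ ψ₂ = [z₁(K₁−1)+z₂(K₂−1)] / [−(K₁−1)(K₂−1)] = 0.1913/0.5895 = 0.324
  A: x = 0.414, y = 0.792
  B: x = 0.586, y = 0.208

x_A (drum 2) = 0.414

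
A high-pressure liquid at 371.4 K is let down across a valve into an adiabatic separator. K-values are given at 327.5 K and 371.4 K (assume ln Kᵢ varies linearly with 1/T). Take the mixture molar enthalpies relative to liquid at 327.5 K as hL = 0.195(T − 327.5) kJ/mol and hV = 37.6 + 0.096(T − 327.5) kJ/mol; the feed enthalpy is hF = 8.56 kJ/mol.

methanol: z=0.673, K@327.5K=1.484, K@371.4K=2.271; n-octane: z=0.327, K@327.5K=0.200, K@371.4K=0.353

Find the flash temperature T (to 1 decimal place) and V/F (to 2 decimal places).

Adiabatic flash: solve Rachford–Rice at each trial T, then check hF = ψ·hV(T) + (1−ψ)·hL(T).
  T = 327.5 K: K = (1.484, 0.200), RR gives ψ = 0.166, H_out = 6.228 kJ/mol
  T = 371.4 K: K = (2.271, 0.353), RR gives ψ = 0.783, H_out = 34.595 kJ/mol
  T = 349.4 K: K = (1.860, 0.270), RR gives ψ = 0.542, H_out = 23.471 kJ/mol
  T = 338.4 K: K = (1.666, 0.233), RR gives ψ = 0.387, H_out = 16.271 kJ/mol
  T = 332.9 K: K = (1.573, 0.216), RR gives ψ = 0.288, H_out = 11.735 kJ/mol
  T = 330.2 K: K = (1.528, 0.208), RR gives ψ = 0.231, H_out = 9.144 kJ/mol
  T = 328.9 K: K = (1.507, 0.204), RR gives ψ = 0.201, H_out = 7.785 kJ/mol
Linear interpolation between T = 328.9 (H_out = 7.785) and T = 330.2 (H_out = 9.144) on hF = 8.56 gives T ≈ 329.6 K, at which ψ = 0.22.

T = 329.6 K, V/F = 0.22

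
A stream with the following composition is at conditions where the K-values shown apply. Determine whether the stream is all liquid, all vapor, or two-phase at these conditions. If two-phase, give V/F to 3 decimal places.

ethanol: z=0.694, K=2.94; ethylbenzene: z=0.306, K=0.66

all vapor

ΣzᵢKᵢ = 2.242; Σzᵢ/Kᵢ = 0.700.
Since Σzᵢ/Kᵢ < 1 the mixture is above its dew point — single vapor phase.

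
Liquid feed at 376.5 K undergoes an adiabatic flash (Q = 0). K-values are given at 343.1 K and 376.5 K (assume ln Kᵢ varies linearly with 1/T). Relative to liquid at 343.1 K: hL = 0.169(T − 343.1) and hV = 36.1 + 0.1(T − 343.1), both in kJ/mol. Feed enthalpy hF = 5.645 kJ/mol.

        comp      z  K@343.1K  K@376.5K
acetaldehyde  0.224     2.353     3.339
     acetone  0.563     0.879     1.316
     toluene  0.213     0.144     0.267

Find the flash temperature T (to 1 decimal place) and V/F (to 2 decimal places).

Adiabatic flash: solve Rachford–Rice at each trial T, then check hF = ψ·hV(T) + (1−ψ)·hL(T).
  T = 343.1 K: K = (2.353, 0.879, 0.144), RR gives ψ = 0.097, H_out = 3.512 kJ/mol
  T = 376.5 K: K = (3.339, 1.316, 0.267), RR gives ψ = 0.733, H_out = 30.419 kJ/mol
  T = 359.8 K: K = (2.826, 1.086, 0.199), RR gives ψ = 0.457, H_out = 18.805 kJ/mol
  T = 351.5 K: K = (2.586, 0.980, 0.170), RR gives ψ = 0.288, H_out = 11.661 kJ/mol
  T = 347.3 K: K = (2.468, 0.929, 0.157), RR gives ψ = 0.195, H_out = 7.690 kJ/mol
  T = 345.2 K: K = (2.410, 0.904, 0.150), RR gives ψ = 0.147, H_out = 5.625 kJ/mol
Linear interpolation between T = 345.2 (H_out = 5.625) and T = 347.3 (H_out = 7.690) on hF = 5.645 gives T ≈ 345.2 K, at which ψ = 0.15.

T = 345.2 K, V/F = 0.15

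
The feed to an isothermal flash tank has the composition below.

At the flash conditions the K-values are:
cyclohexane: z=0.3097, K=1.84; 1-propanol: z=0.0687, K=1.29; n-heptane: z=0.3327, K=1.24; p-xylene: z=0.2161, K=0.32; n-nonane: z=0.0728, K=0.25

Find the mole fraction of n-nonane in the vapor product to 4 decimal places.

Material balance + equilibrium reduce to Σ zᵢ(Kᵢ−1)/(1+β(Kᵢ−1)) = 0.
g(0) = ΣzᵢKᵢ − 1 = 0.1584 and g(1) = 1 − Σzᵢ/Kᵢ = -0.4564, so a root lies in (0, 1).
Iterate (Newton) starting at β = 0.65:
  β = 0.6500: g = -0.11578, g' = -0.5867 → β = 0.4527
  β = 0.4527: g = -0.01684, g' = -0.4372 → β = 0.4141
  β = 0.4141: g = -0.00033, g' = -0.4205 → β = 0.4134
Converged at β = 0.4134.
Compositions from xᵢ = zᵢ/(1+β(Kᵢ−1)), yᵢ = Kᵢxᵢ:
  cyclohexane: x = 0.2299, y = 0.4230
  1-propanol: x = 0.0613, y = 0.0791
  n-heptane: x = 0.3027, y = 0.3753
  p-xylene: x = 0.3006, y = 0.0962
  n-nonane: x = 0.1055, y = 0.0264

y_n-nonane = 0.0264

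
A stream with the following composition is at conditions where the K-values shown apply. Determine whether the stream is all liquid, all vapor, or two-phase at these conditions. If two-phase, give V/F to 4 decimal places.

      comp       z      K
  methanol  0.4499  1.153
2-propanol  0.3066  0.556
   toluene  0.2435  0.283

all liquid

ΣzᵢKᵢ = 0.7581; Σzᵢ/Kᵢ = 1.8021.
Since ΣzᵢKᵢ < 1 the mixture is below its bubble point — single liquid phase.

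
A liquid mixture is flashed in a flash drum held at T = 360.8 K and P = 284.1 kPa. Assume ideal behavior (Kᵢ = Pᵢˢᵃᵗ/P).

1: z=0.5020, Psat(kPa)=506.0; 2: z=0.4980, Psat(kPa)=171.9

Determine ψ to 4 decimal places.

Raoult's law: Kᵢ = Pᵢˢᵃᵗ/P = Pᵢˢᵃᵗ/284.1.
  K_1 = 506.0/284.1 = 1.781063, K_2 = 171.9/284.1 = 0.605069
Material balance + equilibrium reduce to Σ zᵢ(Kᵢ−1)/(1+ψ(Kᵢ−1)) = 0.
Check two-phase: ΣzᵢKᵢ = 1.1954 > 1 and Σzᵢ/Kᵢ = 1.1049 > 1, so g(0) = 0.1954 > 0 and g(1) = -0.1049 < 0.
Binary case is linear: z₁(K₁−1)(1+ψ(K₂−1)) + z₂(K₂−1)(1+ψ(K₁−1)) = 0
⇒ ψ = [z₁(K₁−1)+z₂(K₂−1)] / [−(K₁−1)(K₂−1)] = 0.19542/0.30847 = 0.6335

ψ = 0.6335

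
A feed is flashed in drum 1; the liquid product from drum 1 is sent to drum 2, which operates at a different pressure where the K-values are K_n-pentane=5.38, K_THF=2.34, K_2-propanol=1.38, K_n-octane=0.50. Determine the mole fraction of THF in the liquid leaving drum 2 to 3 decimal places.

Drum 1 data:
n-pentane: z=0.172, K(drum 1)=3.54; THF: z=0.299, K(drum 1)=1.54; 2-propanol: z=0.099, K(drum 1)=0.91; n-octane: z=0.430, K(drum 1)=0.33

Drum 1:
Rachford–Rice: g(ψ₁) = Σ zᵢ(Kᵢ−1)/(1+ψ₁(Kᵢ−1)) = 0.
Feasibility: ΣzᵢKᵢ = 1.301, Σzᵢ/Kᵢ = 1.655 — both > 1, two phases present.
Newton–Raphson from ψ₁ = 0.5:
  ψ₁ = 0.500: g = -0.1230, g' = -0.707 → ψ₁ = 0.326
  ψ₁ = 0.326: g = -0.0015, g' = -0.712 → ψ₁ = 0.324
Converged at ψ₁ = 0.324.
Drum-1 compositions:
  n-pentane: x = 0.094, y = 0.334
  THF: x = 0.254, y = 0.392
  2-propanol: x = 0.102, y = 0.093
  n-octane: x = 0.549, y = 0.181
Drum-2 feed = drum-1 liquid: z₂ = (0.0944, 0.2545, 0.1020, 0.5492).
Drum 2:
Newton–Raphson from ψ₂ = 0.5:
  ψ₂ = 0.500: g = 0.0002, g' = -0.596 → ψ₂ = 0.500
Converged at ψ₂ = 0.500.
  n-pentane: x = 0.030, y = 0.159
  THF: x = 0.152, y = 0.356
  2-propanol: x = 0.086, y = 0.118
  n-octane: x = 0.732, y = 0.366

x_THF (drum 2) = 0.152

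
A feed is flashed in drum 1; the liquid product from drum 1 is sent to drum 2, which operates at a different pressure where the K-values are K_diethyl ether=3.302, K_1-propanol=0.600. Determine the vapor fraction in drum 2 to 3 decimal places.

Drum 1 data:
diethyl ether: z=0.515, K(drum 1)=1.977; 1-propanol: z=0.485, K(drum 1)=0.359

Drum 1:
Rachford–Rice: g(ψ₁) = Σ zᵢ(Kᵢ−1)/(1+ψ₁(Kᵢ−1)) = 0.
Feasibility: ΣzᵢKᵢ = 1.192, Σzᵢ/Kᵢ = 1.611 — both > 1, two phases present.
Iterate (Newton) starting at ψ₁ = 0.63:
  ψ₁ = 0.630: g = -0.2100, g' = -0.749 → ψ₁ = 0.350
  ψ₁ = 0.350: g = -0.0256, g' = -0.604 → ψ₁ = 0.307
Converged at ψ₁ = 0.307.
Drum-1 compositions:
  diethyl ether: x = 0.396, y = 0.783
  1-propanol: x = 0.604, y = 0.217
Drum-2 feed = drum-1 liquid: z₂ = (0.3962, 0.6038).
Drum 2:
Material balance + equilibrium reduce to Σ zᵢ(Kᵢ−1)/(1+ψ₂(Kᵢ−1)) = 0.
g(0) = ΣzᵢKᵢ − 1 = 0.670 and g(1) = 1 − Σzᵢ/Kᵢ = -0.126, so a root lies in (0, 1).
Newton–Raphson from ψ₂ = 0.5:
  ψ₂ = 0.500: g = 0.1221, g' = -0.605 → ψ₂ = 0.702
  ψ₂ = 0.702: g = 0.0129, g' = -0.494 → ψ₂ = 0.728
Converged at ψ₂ = 0.728.
  diethyl ether: x = 0.148, y = 0.489
  1-propanol: x = 0.852, y = 0.511

V/F (drum 2) = 0.728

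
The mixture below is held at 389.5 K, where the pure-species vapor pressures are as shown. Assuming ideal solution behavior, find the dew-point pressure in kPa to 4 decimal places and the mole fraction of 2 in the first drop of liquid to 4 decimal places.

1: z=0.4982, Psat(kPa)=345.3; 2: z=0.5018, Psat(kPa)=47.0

Pdew = 82.5123 kPa, x_2 = 0.8810

At the dew point ψ → 1, so Σzᵢ/Kᵢ = 1 with Kᵢ = Pᵢˢᵃᵗ/P ⇒ 1/P = Σzᵢ/Pᵢˢᵃᵗ.
1/P = 0.4982/345.3 + 0.5018/47.0 = 0.0121194 ⇒ P = 82.5123 kPa
xᵢ = zᵢP/Pᵢˢᵃᵗ ⇒ x_2 = 0.5018·82.5123/47.0 = 0.8810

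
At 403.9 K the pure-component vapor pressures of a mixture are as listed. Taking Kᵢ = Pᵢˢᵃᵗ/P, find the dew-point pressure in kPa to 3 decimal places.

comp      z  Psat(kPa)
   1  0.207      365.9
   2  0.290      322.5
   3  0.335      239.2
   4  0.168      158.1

Pdew = 254.578 kPa

At the dew point ψ → 1, so Σzᵢ/Kᵢ = 1 with Kᵢ = Pᵢˢᵃᵗ/P ⇒ 1/P = Σzᵢ/Pᵢˢᵃᵗ.
1/P = 0.207/365.9 + 0.290/322.5 + 0.335/239.2 + 0.168/158.1 = 0.003928 ⇒ P = 254.578 kPa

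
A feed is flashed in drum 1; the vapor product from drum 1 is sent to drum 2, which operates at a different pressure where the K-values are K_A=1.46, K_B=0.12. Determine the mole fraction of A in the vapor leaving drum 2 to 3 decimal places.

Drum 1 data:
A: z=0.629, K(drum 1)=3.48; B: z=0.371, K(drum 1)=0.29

y_A (drum 2) = 0.959

Drum 1:
Material balance + equilibrium reduce to Σ zᵢ(Kᵢ−1)/(1+ψ₁(Kᵢ−1)) = 0.
Check two-phase: ΣzᵢKᵢ = 2.297 > 1 and Σzᵢ/Kᵢ = 1.460 > 1, so g(0) = 1.297 > 0 and g(1) = -0.460 < 0.
Iterate (Newton) starting at ψ₁ = 0.57:
  ψ₁ = 0.570: g = 0.2038, g' = -1.192 → ψ₁ = 0.741
  ψ₁ = 0.741: g = -0.0062, g' = -1.313 → ψ₁ = 0.736
Converged at ψ₁ = 0.736.
Drum-1 compositions:
  A: x = 0.223, y = 0.775
  B: x = 0.777, y = 0.225
Drum-2 feed = drum-1 vapor: z₂ = (0.7745, 0.2255).
Drum 2:
Rachford–Rice: g(ψ₂) = Σ zᵢ(Kᵢ−1)/(1+ψ₂(Kᵢ−1)) = 0.
g(0) = ΣzᵢKᵢ − 1 = 0.158 and g(1) = 1 − Σzᵢ/Kᵢ = -1.409, so a root lies in (0, 1).
Iterate (Newton) starting at ψ₂ = 0.49:
  ψ₂ = 0.490: g = -0.0580, g' = -0.649 → ψ₂ = 0.401
  ψ₂ = 0.401: g = -0.0055, g' = -0.533 → ψ₂ = 0.390
Converged at ψ₂ = 0.390.
  A: x = 0.657, y = 0.959
  B: x = 0.343, y = 0.041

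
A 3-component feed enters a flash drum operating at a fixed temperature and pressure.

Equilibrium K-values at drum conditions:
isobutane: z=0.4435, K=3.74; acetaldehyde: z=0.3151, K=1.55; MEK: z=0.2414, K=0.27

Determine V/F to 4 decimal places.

Rachford–Rice: g(V/F) = Σ zᵢ(Kᵢ−1)/(1+V/F(Kᵢ−1)) = 0.
Check two-phase: ΣzᵢKᵢ = 2.2123 > 1 and Σzᵢ/Kᵢ = 1.2159 > 1, so g(0) = 1.2123 > 0 and g(1) = -0.2159 < 0.
Iterate (Newton) starting at V/F = 0.5:
  V/F = 0.5000: g = 0.37115, g' = -0.9705 → V/F = 0.8824
  V/F = 0.8824: g = -0.02305, g' = -1.3443 → V/F = 0.8653
  V/F = 0.8653: g = -0.00052, g' = -1.2850 → V/F = 0.8649
Converged at V/F = 0.8649.

V/F = 0.8649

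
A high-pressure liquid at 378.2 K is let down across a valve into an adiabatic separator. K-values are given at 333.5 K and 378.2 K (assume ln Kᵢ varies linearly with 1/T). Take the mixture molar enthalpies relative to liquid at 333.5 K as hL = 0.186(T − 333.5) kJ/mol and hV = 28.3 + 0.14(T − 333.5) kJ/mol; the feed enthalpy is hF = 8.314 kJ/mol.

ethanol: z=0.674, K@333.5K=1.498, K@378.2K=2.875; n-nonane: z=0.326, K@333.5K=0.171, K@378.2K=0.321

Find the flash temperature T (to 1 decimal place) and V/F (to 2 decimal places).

T = 337.2 K, V/F = 0.27

Adiabatic flash: solve Rachford–Rice at each trial T, then check hF = ψ·hV(T) + (1−ψ)·hL(T).
  T = 333.5 K: K = (1.498, 0.171), RR gives ψ = 0.158, H_out = 4.483 kJ/mol
  T = 378.2 K: K = (2.875, 0.321), RR gives ψ = 0.819, H_out = 29.802 kJ/mol
  T = 355.9 K: K = (2.120, 0.239), RR gives ψ = 0.595, H_out = 20.383 kJ/mol
  T = 344.7 K: K = (1.792, 0.203), RR gives ψ = 0.434, H_out = 14.153 kJ/mol
  T = 339.1 K: K = (1.641, 0.187), RR gives ψ = 0.320, H_out = 10.017 kJ/mol
  T = 336.3 K: K = (1.568, 0.179), RR gives ψ = 0.247, H_out = 7.484 kJ/mol
  T = 337.7 K: K = (1.604, 0.183), RR gives ψ = 0.285, H_out = 8.799 kJ/mol
Linear interpolation between T = 336.3 (H_out = 7.484) and T = 337.7 (H_out = 8.799) on hF = 8.314 gives T ≈ 337.2 K, at which ψ = 0.27.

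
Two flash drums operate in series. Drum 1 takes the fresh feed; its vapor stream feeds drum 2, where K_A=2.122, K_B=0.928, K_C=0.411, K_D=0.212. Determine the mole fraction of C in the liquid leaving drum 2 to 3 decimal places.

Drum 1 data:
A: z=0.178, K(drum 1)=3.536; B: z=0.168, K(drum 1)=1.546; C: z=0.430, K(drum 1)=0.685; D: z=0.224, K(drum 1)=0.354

x_C (drum 2) = 0.368

Drum 1:
Iterate (Newton) starting at ψ₁ = 0.33:
  ψ₁ = 0.330: g = -0.0116, g' = -0.579 → ψ₁ = 0.310
Converged at ψ₁ = 0.310.
Drum-1 compositions:
  A: x = 0.100, y = 0.352
  B: x = 0.144, y = 0.222
  C: x = 0.477, y = 0.326
  D: x = 0.280, y = 0.099
Drum-2 feed = drum-1 vapor: z₂ = (0.3523, 0.2221, 0.3265, 0.0992).
Drum 2:
Material balance + equilibrium reduce to Σ zᵢ(Kᵢ−1)/(1+ψ₂(Kᵢ−1)) = 0.
Feasibility: ΣzᵢKᵢ = 1.109, Σzᵢ/Kᵢ = 1.667 — both > 1, two phases present.
Iterate (Newton) starting at ψ₂ = 0.35:
  ψ₂ = 0.350: g = -0.0827, g' = -0.527 → ψ₂ = 0.193
  ψ₂ = 0.193: g = -0.0004, g' = -0.531 → ψ₂ = 0.192
Converged at ψ₂ = 0.192.
  A: x = 0.290, y = 0.615
  B: x = 0.225, y = 0.209
  C: x = 0.368, y = 0.151
  D: x = 0.117, y = 0.025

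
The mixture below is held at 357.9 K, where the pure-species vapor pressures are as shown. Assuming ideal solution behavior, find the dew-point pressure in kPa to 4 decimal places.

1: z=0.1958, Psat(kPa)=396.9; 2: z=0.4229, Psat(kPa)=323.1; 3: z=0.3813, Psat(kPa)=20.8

At the dew point ψ → 1, so Σzᵢ/Kᵢ = 1 with Kᵢ = Pᵢˢᵃᵗ/P ⇒ 1/P = Σzᵢ/Pᵢˢᵃᵗ.
1/P = 0.1958/396.9 + 0.4229/323.1 + 0.3813/20.8 = 0.0201339 ⇒ P = 49.6674 kPa

Pdew = 49.6674 kPa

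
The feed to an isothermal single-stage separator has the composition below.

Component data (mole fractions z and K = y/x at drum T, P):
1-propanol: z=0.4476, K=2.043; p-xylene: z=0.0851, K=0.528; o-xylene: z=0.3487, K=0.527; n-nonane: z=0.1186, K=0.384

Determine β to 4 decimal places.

β = 0.3565

Material balance + equilibrium reduce to Σ zᵢ(Kᵢ−1)/(1+β(Kᵢ−1)) = 0.
Check two-phase: ΣzᵢKᵢ = 1.1887 > 1 and Σzᵢ/Kᵢ = 1.3508 > 1, so g(0) = 0.1887 > 0 and g(1) = -0.3508 < 0.
Newton iteration, β⁰ = 0.66:
  β = 0.6600: g = -0.14474, g' = -0.5035 → β = 0.3725
  β = 0.3725: g = -0.00756, g' = -0.4712 → β = 0.3565
Converged at β = 0.3565.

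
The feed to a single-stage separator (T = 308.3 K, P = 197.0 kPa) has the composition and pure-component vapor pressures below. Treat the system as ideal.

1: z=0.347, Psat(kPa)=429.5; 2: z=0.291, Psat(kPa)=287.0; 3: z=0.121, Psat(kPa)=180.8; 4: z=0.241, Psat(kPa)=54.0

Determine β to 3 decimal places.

β = 0.638

Raoult's law: Kᵢ = Pᵢˢᵃᵗ/P = Pᵢˢᵃᵗ/197.0.
  K_1 = 429.5/197.0 = 2.18020, K_2 = 287.0/197.0 = 1.45685, K_3 = 180.8/197.0 = 0.91777, K_4 = 54.0/197.0 = 0.27411
Rachford–Rice: g(β) = Σ zᵢ(Kᵢ−1)/(1+β(Kᵢ−1)) = 0.
g(0) = ΣzᵢKᵢ − 1 = 0.358 and g(1) = 1 − Σzᵢ/Kᵢ = -0.370, so a root lies in (0, 1).
Iterate (Newton) starting at β = 0.64:
  β = 0.640: g = -0.0011, g' = -0.637 → β = 0.638
Converged at β = 0.638.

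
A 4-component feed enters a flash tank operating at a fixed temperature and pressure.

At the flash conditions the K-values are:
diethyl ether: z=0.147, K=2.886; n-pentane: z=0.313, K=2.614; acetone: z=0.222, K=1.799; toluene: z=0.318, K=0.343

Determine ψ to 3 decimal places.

ψ = 0.799

Rachford–Rice: g(ψ) = Σ zᵢ(Kᵢ−1)/(1+ψ(Kᵢ−1)) = 0.
Feasibility: ΣzᵢKᵢ = 1.751, Σzᵢ/Kᵢ = 1.221 — both > 1, two phases present.
Newton–Raphson from ψ = 0.42:
  ψ = 0.420: g = 0.3000, g' = -0.794 → ψ = 0.798
  ψ = 0.798: g = 0.0006, g' = -0.899 → ψ = 0.799
Converged at ψ = 0.799.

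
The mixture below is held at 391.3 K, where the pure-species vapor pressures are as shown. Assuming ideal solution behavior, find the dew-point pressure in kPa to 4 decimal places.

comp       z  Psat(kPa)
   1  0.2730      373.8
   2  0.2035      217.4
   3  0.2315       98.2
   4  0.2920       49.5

At the dew point ψ → 1, so Σzᵢ/Kᵢ = 1 with Kᵢ = Pᵢˢᵃᵗ/P ⇒ 1/P = Σzᵢ/Pᵢˢᵃᵗ.
1/P = 0.2730/373.8 + 0.2035/217.4 + 0.2315/98.2 + 0.2920/49.5 = 0.0099228 ⇒ P = 100.7778 kPa

Pdew = 100.7778 kPa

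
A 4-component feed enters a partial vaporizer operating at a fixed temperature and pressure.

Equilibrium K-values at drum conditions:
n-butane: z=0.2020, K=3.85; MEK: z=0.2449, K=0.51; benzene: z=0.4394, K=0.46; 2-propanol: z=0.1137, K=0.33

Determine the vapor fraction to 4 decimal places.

Iterate (Newton) starting at ψ = 0.36:
  ψ = 0.3600: g = -0.25647, g' = -0.7725 → ψ = 0.0280
  ψ = 0.0280: g = 0.09295, g' = -1.6528 → ψ = 0.0842
  ψ = 0.0842: g = 0.00978, g' = -1.3289 → ψ = 0.0916
  ψ = 0.0916: g = 0.00012, g' = -1.2960 → ψ = 0.0917
Converged at ψ = 0.0917.

ψ = 0.0917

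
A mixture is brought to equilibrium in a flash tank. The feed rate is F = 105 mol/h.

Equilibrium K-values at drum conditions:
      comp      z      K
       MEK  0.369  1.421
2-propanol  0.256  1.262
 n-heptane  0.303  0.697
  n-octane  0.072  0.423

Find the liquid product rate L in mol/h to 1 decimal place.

Material balance + equilibrium reduce to Σ zᵢ(Kᵢ−1)/(1+V/F(Kᵢ−1)) = 0.
Check two-phase: ΣzᵢKᵢ = 1.089 > 1 and Σzᵢ/Kᵢ = 1.067 > 1, so g(0) = 0.089 > 0 and g(1) = -0.067 < 0.
Newton–Raphson from V/F = 0.5:
  V/F = 0.500: g = 0.0210, g' = -0.144 → V/F = 0.646
  V/F = 0.646: g = -0.0009, g' = -0.157 → V/F = 0.640
Converged at V/F = 0.640.
Then V = V/F·F = 0.6403·105 = 67.2 mol/h and L = F − V = 37.8 mol/h.

L = 37.8 mol/h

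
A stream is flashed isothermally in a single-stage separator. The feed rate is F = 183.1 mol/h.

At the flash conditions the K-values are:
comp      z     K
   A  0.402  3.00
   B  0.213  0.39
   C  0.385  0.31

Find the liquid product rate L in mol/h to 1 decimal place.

L = 126.7 mol/h

Material balance + equilibrium reduce to Σ zᵢ(Kᵢ−1)/(1+ψ(Kᵢ−1)) = 0.
Check two-phase: ΣzᵢKᵢ = 1.408 > 1 and Σzᵢ/Kᵢ = 1.922 > 1, so g(0) = 0.408 > 0 and g(1) = -0.922 < 0.
Newton–Raphson from ψ = 0.5:
  ψ = 0.500: g = -0.1905, g' = -0.993 → ψ = 0.308
Converged at ψ = 0.308.
Then V = ψ·F = 0.3082·183.1 = 56.4 mol/h and L = F − V = 126.7 mol/h.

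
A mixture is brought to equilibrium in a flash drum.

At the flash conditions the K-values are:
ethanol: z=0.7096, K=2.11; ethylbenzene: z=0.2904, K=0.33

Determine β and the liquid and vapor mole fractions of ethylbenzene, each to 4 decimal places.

Material balance + equilibrium reduce to Σ zᵢ(Kᵢ−1)/(1+β(Kᵢ−1)) = 0.
g(0) = ΣzᵢKᵢ − 1 = 0.5931 and g(1) = 1 − Σzᵢ/Kᵢ = -0.2163, so a root lies in (0, 1).
Binary case is linear: z₁(K₁−1)(1+β(K₂−1)) + z₂(K₂−1)(1+β(K₁−1)) = 0
⇒ β = [z₁(K₁−1)+z₂(K₂−1)] / [−(K₁−1)(K₂−1)] = 0.59309/0.74370 = 0.7975
Compositions from xᵢ = zᵢ/(1+β(Kᵢ−1)), yᵢ = Kᵢxᵢ:
  ethanol: x = 0.3764, y = 0.7942
  ethylbenzene: x = 0.6236, y = 0.2058

β = 0.7975, x_ethylbenzene = 0.6236, y_ethylbenzene = 0.2058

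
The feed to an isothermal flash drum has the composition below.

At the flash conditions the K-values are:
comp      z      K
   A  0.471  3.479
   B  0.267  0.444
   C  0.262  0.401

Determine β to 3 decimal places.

Iterate (Newton) starting at β = 0.5:
  β = 0.500: g = 0.0917, g' = -0.927 → β = 0.599
  β = 0.599: g = 0.0026, g' = -0.883 → β = 0.602
Converged at β = 0.602.

β = 0.602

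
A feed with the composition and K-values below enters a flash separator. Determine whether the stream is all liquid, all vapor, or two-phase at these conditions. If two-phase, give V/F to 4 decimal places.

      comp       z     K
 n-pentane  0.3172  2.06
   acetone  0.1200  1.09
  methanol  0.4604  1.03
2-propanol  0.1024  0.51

ΣzᵢKᵢ = 1.3107; Σzᵢ/Kᵢ = 0.9118.
Since Σzᵢ/Kᵢ < 1 the mixture is above its dew point — single vapor phase.

all vapor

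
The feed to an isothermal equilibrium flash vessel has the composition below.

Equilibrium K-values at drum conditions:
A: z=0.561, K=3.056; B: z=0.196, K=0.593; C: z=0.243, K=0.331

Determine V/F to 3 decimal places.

Newton iteration, V/F⁰ = 0.61:
  V/F = 0.610: g = 0.1309, g' = -0.835 → V/F = 0.767
  V/F = 0.767: g = -0.0022, g' = -0.884 → V/F = 0.764
Converged at V/F = 0.764.

V/F = 0.764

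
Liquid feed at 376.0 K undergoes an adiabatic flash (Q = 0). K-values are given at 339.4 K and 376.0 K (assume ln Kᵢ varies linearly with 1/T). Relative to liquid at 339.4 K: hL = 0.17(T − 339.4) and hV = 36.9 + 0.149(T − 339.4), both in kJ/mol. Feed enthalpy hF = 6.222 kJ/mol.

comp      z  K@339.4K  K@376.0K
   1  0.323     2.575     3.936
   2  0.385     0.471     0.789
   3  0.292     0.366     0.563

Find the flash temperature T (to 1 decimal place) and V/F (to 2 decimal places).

T = 341.3 K, V/F = 0.16

Adiabatic flash: solve Rachford–Rice at each trial T, then check hF = ψ·hV(T) + (1−ψ)·hL(T).
  T = 339.4 K: K = (2.575, 0.471, 0.366), RR gives ψ = 0.132, H_out = 4.879 kJ/mol
  T = 376.0 K: K = (3.936, 0.789, 0.563), RR gives ψ = 0.774, H_out = 34.177 kJ/mol
  T = 357.7 K: K = (3.218, 0.618, 0.459), RR gives ψ = 0.406, H_out = 17.953 kJ/mol
  T = 348.5 K: K = (2.885, 0.541, 0.411), RR gives ψ = 0.266, H_out = 11.323 kJ/mol
  T = 343.9 K: K = (2.726, 0.505, 0.388), RR gives ψ = 0.199, H_out = 8.087 kJ/mol
  T = 341.6 K: K = (2.648, 0.487, 0.377), RR gives ψ = 0.165, H_out = 6.457 kJ/mol
Linear interpolation between T = 339.4 (H_out = 4.879) and T = 341.6 (H_out = 6.457) on hF = 6.222 gives T ≈ 341.3 K, at which ψ = 0.16.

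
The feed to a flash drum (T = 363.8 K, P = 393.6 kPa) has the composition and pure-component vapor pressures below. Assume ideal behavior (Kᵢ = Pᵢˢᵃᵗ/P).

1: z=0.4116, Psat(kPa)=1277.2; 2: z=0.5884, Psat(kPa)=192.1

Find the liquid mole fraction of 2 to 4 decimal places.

Raoult's law: Kᵢ = Pᵢˢᵃᵗ/P = Pᵢˢᵃᵗ/393.6.
  K_1 = 1277.2/393.6 = 3.244919, K_2 = 192.1/393.6 = 0.488059
Material balance + equilibrium reduce to Σ zᵢ(Kᵢ−1)/(1+β(Kᵢ−1)) = 0.
Feasibility: ΣzᵢKᵢ = 1.6228, Σzᵢ/Kᵢ = 1.3324 — both > 1, two phases present.
Binary case is linear: z₁(K₁−1)(1+β(K₂−1)) + z₂(K₂−1)(1+β(K₁−1)) = 0
⇒ β = [z₁(K₁−1)+z₂(K₂−1)] / [−(K₁−1)(K₂−1)] = 0.62278/1.14927 = 0.5419
Compositions from xᵢ = zᵢ/(1+β(Kᵢ−1)), yᵢ = Kᵢxᵢ:
  1: x = 0.1857, y = 0.6026
  2: x = 0.8143, y = 0.3974

x_2 = 0.8143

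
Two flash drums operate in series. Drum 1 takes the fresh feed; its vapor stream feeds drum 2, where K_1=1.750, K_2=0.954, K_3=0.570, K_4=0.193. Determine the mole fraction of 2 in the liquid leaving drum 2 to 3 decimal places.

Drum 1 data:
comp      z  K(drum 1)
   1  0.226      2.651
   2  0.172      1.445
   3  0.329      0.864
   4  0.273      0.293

x_2 (drum 2) = 0.217

Drum 1:
Iterate (Newton) starting at ψ₁ = 0.67:
  ψ₁ = 0.670: g = -0.1798, g' = -0.659 → ψ₁ = 0.397
  ψ₁ = 0.397: g = -0.0253, g' = -0.520 → ψ₁ = 0.349
Converged at ψ₁ = 0.349.
Drum-1 compositions:
  1: x = 0.143, y = 0.380
  2: x = 0.149, y = 0.215
  3: x = 0.345, y = 0.298
  4: x = 0.362, y = 0.106
Drum-2 feed = drum-1 vapor: z₂ = (0.3803, 0.2152, 0.2984, 0.1061).
Drum 2:
Material balance + equilibrium reduce to Σ zᵢ(Kᵢ−1)/(1+ψ₂(Kᵢ−1)) = 0.
g(0) = ΣzᵢKᵢ − 1 = 0.061 and g(1) = 1 − Σzᵢ/Kᵢ = -0.516, so a root lies in (0, 1).
Iterate (Newton) starting at ψ₂ = 0.5:
  ψ₂ = 0.500: g = -0.1098, g' = -0.397 → ψ₂ = 0.224
  ψ₂ = 0.224: g = -0.0123, g' = -0.328 → ψ₂ = 0.186
Converged at ψ₂ = 0.186.
  1: x = 0.334, y = 0.584
  2: x = 0.217, y = 0.207
  3: x = 0.324, y = 0.185
  4: x = 0.125, y = 0.024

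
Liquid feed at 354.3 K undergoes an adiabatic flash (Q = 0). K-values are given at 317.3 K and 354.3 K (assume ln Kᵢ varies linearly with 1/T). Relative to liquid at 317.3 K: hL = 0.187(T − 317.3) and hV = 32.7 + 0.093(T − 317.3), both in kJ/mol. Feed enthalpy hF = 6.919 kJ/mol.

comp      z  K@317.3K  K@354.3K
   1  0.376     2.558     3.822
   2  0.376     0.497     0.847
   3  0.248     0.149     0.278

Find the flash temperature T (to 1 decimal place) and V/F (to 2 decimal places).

T = 319.1 K, V/F = 0.20

Adiabatic flash: solve Rachford–Rice at each trial T, then check hF = ψ·hV(T) + (1−ψ)·hL(T).
  T = 317.3 K: K = (2.558, 0.497, 0.149), RR gives ψ = 0.180, H_out = 5.898 kJ/mol
  T = 354.3 K: K = (3.822, 0.847, 0.278), RR gives ψ = 0.618, H_out = 24.972 kJ/mol
  T = 335.8 K: K = (3.162, 0.658, 0.207), RR gives ψ = 0.399, H_out = 15.813 kJ/mol
  T = 326.6 K: K = (2.854, 0.575, 0.177), RR gives ψ = 0.293, H_out = 11.062 kJ/mol
  T = 322.0 K: K = (2.706, 0.535, 0.163), RR gives ψ = 0.238, H_out = 8.570 kJ/mol
  T = 319.6 K: K = (2.630, 0.516, 0.156), RR gives ψ = 0.209, H_out = 7.224 kJ/mol
Linear interpolation between T = 317.3 (H_out = 5.898) and T = 319.6 (H_out = 7.224) on hF = 6.919 gives T ≈ 319.1 K, at which ψ = 0.20.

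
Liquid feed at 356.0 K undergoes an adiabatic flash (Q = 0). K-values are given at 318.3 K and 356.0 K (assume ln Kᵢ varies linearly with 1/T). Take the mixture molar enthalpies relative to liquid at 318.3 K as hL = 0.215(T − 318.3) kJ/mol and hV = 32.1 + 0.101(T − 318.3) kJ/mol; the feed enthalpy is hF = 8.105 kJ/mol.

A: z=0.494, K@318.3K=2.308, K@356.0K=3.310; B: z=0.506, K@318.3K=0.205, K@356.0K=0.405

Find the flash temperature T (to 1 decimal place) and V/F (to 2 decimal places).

Adiabatic flash: solve Rachford–Rice at each trial T, then check hF = ψ·hV(T) + (1−ψ)·hL(T).
  T = 318.3 K: K = (2.308, 0.205), RR gives ψ = 0.235, H_out = 7.529 kJ/mol
  T = 356.0 K: K = (3.310, 0.405), RR gives ψ = 0.611, H_out = 25.098 kJ/mol
  T = 337.1 K: K = (2.791, 0.293), RR gives ψ = 0.417, H_out = 16.521 kJ/mol
  T = 327.7 K: K = (2.545, 0.247), RR gives ψ = 0.328, H_out = 12.201 kJ/mol
  T = 323.0 K: K = (2.425, 0.225), RR gives ψ = 0.282, H_out = 9.927 kJ/mol
  T = 320.6 K: K = (2.365, 0.215), RR gives ψ = 0.258, H_out = 8.720 kJ/mol
Linear interpolation between T = 318.3 (H_out = 7.529) and T = 320.6 (H_out = 8.720) on hF = 8.105 gives T ≈ 319.4 K, at which ψ = 0.25.

T = 319.4 K, V/F = 0.25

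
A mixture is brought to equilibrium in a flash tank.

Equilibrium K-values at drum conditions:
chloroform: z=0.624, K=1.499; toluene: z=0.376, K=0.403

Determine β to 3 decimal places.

β = 0.292

Let β = V/F and solve Σ zᵢ(Kᵢ−1)/(1+β(Kᵢ−1)) = 0.
g(0) = ΣzᵢKᵢ − 1 = 0.087 and g(1) = 1 − Σzᵢ/Kᵢ = -0.349, so a root lies in (0, 1).
Newton–Raphson from β = 0.5:
  β = 0.500: g = -0.0708, g' = -0.372 → β = 0.310
  β = 0.310: g = -0.0057, g' = -0.318 → β = 0.292
Converged at β = 0.292.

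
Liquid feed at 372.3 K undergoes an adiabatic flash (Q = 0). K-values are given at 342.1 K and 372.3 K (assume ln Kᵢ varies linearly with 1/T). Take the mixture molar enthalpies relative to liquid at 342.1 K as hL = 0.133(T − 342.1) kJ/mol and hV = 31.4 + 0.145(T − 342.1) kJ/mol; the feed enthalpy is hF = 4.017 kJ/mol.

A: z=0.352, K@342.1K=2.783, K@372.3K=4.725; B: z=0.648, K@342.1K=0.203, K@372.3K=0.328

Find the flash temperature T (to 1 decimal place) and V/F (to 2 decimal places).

Adiabatic flash: solve Rachford–Rice at each trial T, then check hF = ψ·hV(T) + (1−ψ)·hL(T).
  T = 342.1 K: K = (2.783, 0.203), RR gives ψ = 0.078, H_out = 2.456 kJ/mol
  T = 372.3 K: K = (4.725, 0.328), RR gives ψ = 0.350, H_out = 15.129 kJ/mol
  T = 357.2 K: K = (3.667, 0.261), RR gives ψ = 0.233, H_out = 9.371 kJ/mol
  T = 349.6 K: K = (3.201, 0.230), RR gives ψ = 0.163, H_out = 6.131 kJ/mol
  T = 345.9 K: K = (2.990, 0.217), RR gives ψ = 0.124, H_out = 4.395 kJ/mol
  T = 344.0 K: K = (2.885, 0.210), RR gives ψ = 0.102, H_out = 3.448 kJ/mol
Linear interpolation between T = 344.0 (H_out = 3.448) and T = 345.9 (H_out = 4.395) on hF = 4.017 gives T ≈ 345.1 K, at which ψ = 0.11.

T = 345.1 K, V/F = 0.11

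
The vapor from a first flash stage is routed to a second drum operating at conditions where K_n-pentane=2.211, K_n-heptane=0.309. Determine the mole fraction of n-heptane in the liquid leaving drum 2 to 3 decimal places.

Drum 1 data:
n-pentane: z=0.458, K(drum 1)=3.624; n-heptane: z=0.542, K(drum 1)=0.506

x_n-heptane (drum 2) = 0.637

Drum 1:
Rachford–Rice: g(ψ₁) = Σ zᵢ(Kᵢ−1)/(1+ψ₁(Kᵢ−1)) = 0.
Feasibility: ΣzᵢKᵢ = 1.934, Σzᵢ/Kᵢ = 1.198 — both > 1, two phases present.
Newton iteration, ψ₁⁰ = 0.5:
  ψ₁ = 0.500: g = 0.1642, g' = -0.823 → ψ₁ = 0.699
  ψ₁ = 0.699: g = 0.0147, g' = -0.701 → ψ₁ = 0.720
  ψ₁ = 0.720: g = 0.0001, g' = -0.696 → ψ₁ = 0.721
Converged at ψ₁ = 0.721.
Drum-1 compositions:
  n-pentane: x = 0.158, y = 0.574
  n-heptane: x = 0.842, y = 0.426
Drum-2 feed = drum-1 vapor: z₂ = (0.5742, 0.4258).
Drum 2:
Rachford–Rice: g(ψ₂) = Σ zᵢ(Kᵢ−1)/(1+ψ₂(Kᵢ−1)) = 0.
Check two-phase: ΣzᵢKᵢ = 1.401 > 1 and Σzᵢ/Kᵢ = 1.638 > 1, so g(0) = 0.401 > 0 and g(1) = -0.638 < 0.
Binary case is linear: z₁(K₁−1)(1+ψ₂(K₂−1)) + z₂(K₂−1)(1+ψ₂(K₁−1)) = 0
⇒ ψ₂ = [z₁(K₁−1)+z₂(K₂−1)] / [−(K₁−1)(K₂−1)] = 0.4011/0.8368 = 0.479
  n-pentane: x = 0.363, y = 0.803
  n-heptane: x = 0.637, y = 0.197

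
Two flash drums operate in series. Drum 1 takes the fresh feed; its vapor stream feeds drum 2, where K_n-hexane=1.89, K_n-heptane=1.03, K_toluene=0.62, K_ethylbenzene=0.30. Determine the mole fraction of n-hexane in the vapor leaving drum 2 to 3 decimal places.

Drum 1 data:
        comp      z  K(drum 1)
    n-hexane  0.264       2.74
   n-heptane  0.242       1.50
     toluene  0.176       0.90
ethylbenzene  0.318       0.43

Drum 1:
Rachford–Rice: g(ψ₁) = Σ zᵢ(Kᵢ−1)/(1+ψ₁(Kᵢ−1)) = 0.
Check two-phase: ΣzᵢKᵢ = 1.382 > 1 and Σzᵢ/Kᵢ = 1.193 > 1, so g(0) = 0.382 > 0 and g(1) = -0.193 < 0.
Iterate (Newton) starting at ψ₁ = 0.5:
  ψ₁ = 0.500: g = 0.0704, g' = -0.471 → ψ₁ = 0.649
  ψ₁ = 0.649: g = 0.0004, g' = -0.473 → ψ₁ = 0.650
Converged at ψ₁ = 0.650.
Drum-1 compositions:
  n-hexane: x = 0.124, y = 0.339
  n-heptane: x = 0.183, y = 0.274
  toluene: x = 0.188, y = 0.169
  ethylbenzene: x = 0.505, y = 0.217
Drum-2 feed = drum-1 vapor: z₂ = (0.3394, 0.2739, 0.1694, 0.2173).
Drum 2:
Let ψ₂ = V/F and solve Σ zᵢ(Kᵢ−1)/(1+ψ₂(Kᵢ−1)) = 0.
Feasibility: ΣzᵢKᵢ = 1.094, Σzᵢ/Kᵢ = 1.443 — both > 1, two phases present.
Iterate (Newton) starting at ψ₂ = 0.33:
  ψ₂ = 0.330: g = -0.0298, g' = -0.373 → ψ₂ = 0.250
  ψ₂ = 0.250: g = -0.0003, g' = -0.366 → ψ₂ = 0.249
Converged at ψ₂ = 0.249.
  n-hexane: x = 0.278, y = 0.525
  n-heptane: x = 0.272, y = 0.280
  toluene: x = 0.187, y = 0.116
  ethylbenzene: x = 0.263, y = 0.079

y_n-hexane (drum 2) = 0.525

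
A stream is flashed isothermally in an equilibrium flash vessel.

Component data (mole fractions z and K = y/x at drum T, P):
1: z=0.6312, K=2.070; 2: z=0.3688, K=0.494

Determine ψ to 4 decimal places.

ψ = 0.9028

Rachford–Rice: g(ψ) = Σ zᵢ(Kᵢ−1)/(1+ψ(Kᵢ−1)) = 0.
g(0) = ΣzᵢKᵢ − 1 = 0.4888 and g(1) = 1 − Σzᵢ/Kᵢ = -0.0515, so a root lies in (0, 1).
Binary case is linear: z₁(K₁−1)(1+ψ(K₂−1)) + z₂(K₂−1)(1+ψ(K₁−1)) = 0
⇒ ψ = [z₁(K₁−1)+z₂(K₂−1)] / [−(K₁−1)(K₂−1)] = 0.48877/0.54142 = 0.9028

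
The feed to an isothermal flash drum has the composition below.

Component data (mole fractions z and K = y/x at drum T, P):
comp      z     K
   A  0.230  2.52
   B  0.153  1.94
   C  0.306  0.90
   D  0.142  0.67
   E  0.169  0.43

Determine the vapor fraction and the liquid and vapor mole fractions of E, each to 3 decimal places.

ψ = 0.706, x_E = 0.283, y_E = 0.122

Let ψ = V/F and solve Σ zᵢ(Kᵢ−1)/(1+ψ(Kᵢ−1)) = 0.
g(0) = ΣzᵢKᵢ − 1 = 0.320 and g(1) = 1 − Σzᵢ/Kᵢ = -0.115, so a root lies in (0, 1).
Newton–Raphson from ψ = 0.5:
  ψ = 0.500: g = 0.0734, g' = -0.367 → ψ = 0.700
  ψ = 0.700: g = 0.0020, g' = -0.356 → ψ = 0.706
Converged at ψ = 0.706.
Compositions from xᵢ = zᵢ/(1+ψ(Kᵢ−1)), yᵢ = Kᵢxᵢ:
  A: x = 0.111, y = 0.280
  B: x = 0.092, y = 0.178
  C: x = 0.329, y = 0.296
  D: x = 0.185, y = 0.124
  E: x = 0.283, y = 0.122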